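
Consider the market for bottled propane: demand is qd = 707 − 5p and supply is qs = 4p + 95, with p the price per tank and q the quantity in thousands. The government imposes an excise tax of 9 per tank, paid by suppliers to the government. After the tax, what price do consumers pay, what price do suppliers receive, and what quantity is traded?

Consumers pay 72; suppliers receive 63; quantity = 347.

Before the tax: set 707 − 5p = 4p + 95 → p* = 68, q* = 367.
With the tax collected from suppliers, supply shifts: qs = 4(p − 9) + 95.
Solving gives q = 347 with consumers paying 72 and suppliers receiving 63 (the 9 wedge).
The less price-elastic side of the market bears the larger share of a per-unit tax.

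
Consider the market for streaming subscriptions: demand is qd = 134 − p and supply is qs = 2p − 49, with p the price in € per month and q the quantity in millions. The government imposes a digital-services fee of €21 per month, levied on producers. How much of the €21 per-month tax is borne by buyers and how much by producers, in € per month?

Without the tax, 134 − p = 2p − 49 gives 3p = 183, so p* = €61 and q* = 73.
With the tax collected from producers, supply shifts: qs = 2(p − 21) − 49.
New equilibrium: buyers pay €75, producers receive €54, q = 59. (Wedge: pb − ps = 21.)
Burden on buyers: €14; on producers: €7. (They sum to €21.)
The less price-elastic side of the market bears the larger share of a per-unit tax.

Buyers bear €14 per month; producers bear €7 per month.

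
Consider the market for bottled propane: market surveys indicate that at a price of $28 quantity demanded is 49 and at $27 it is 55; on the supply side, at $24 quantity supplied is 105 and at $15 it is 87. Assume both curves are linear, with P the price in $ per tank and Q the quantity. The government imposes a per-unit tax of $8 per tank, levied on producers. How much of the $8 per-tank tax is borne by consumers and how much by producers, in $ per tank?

Demand slope: (55 − 49)/(27 − 28) = -6, so Qd = 217 − 6P.
Supply slope: (87 − 105)/(15 − 24) = 2, so Qs = 2P + 57.
Before the tax: set 217 − 6P = 2P + 57 → P* = $20, Q* = 97.
With the tax collected from producers, supply shifts: Qs = 2(P − 8) + 57.
Solving gives Q = 85 with consumers paying $22 and producers receiving $14 (the $8 wedge).
Burden on consumers: $2; on producers: $6. (They sum to $8.)

Consumers bear $2 per tank; producers bear $6 per tank.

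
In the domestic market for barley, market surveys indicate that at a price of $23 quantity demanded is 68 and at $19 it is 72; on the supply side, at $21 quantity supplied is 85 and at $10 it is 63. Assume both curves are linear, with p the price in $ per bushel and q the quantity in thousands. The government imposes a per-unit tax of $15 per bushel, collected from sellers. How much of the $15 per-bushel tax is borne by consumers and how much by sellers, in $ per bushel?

Demand slope: (72 − 68)/(19 − 23) = -1, so qd = 91 − p.
Supply slope: (63 − 85)/(10 − 21) = 2, so qs = 2p + 43.
Without the tax, 91 − p = 2p + 43 gives 3p = 48, so p* = $16 and q* = 75.
With the tax collected from sellers, supply shifts: qs = 2(p − 15) + 43.
Solving gives q = 65 with consumers paying $26 and sellers receiving $11 (the $15 wedge).
Burden on consumers: $10; on sellers: $5. (They sum to $15.)
The less price-elastic side of the market bears the larger share of a per-unit tax.

Consumers bear $10 per bushel; sellers bear $5 per bushel.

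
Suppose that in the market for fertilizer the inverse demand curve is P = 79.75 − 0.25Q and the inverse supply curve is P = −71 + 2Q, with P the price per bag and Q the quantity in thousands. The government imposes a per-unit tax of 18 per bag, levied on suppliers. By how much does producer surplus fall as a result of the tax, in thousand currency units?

Rewrite in direct form: Qd = 319 − 4P and Qs = 0.5P + 35.5.
Without the tax, 319 − 4P = 0.5P + 35.5 gives 4.5P = 283.5, so P* = 63 and Q* = 67.
With the tax collected from suppliers, supply shifts: Qs = 0.5(P − 18) + 35.5.
New equilibrium: buyers pay 65, suppliers receive 47, Q = 59. (Wedge: Pb − Ps = 18.)
ΔPS is the trapezoid between Q = 59 and Q = 67 of height 16: ½ · (67 + 59) · 16 = 1008.

Producer surplus falls by 1008 thousand.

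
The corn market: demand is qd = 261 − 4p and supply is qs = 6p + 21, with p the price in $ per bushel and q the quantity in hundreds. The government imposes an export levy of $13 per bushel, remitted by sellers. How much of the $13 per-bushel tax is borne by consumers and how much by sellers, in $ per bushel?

Consumers bear $7.8 per bushel; sellers bear $5.2 per bushel.

Without the tax, 261 − 4p = 6p + 21 gives 10p = 240, so p* = $24 and q* = 165.
With the tax collected from sellers, supply shifts: qs = 6(p − 13) + 21.
Solving gives q = 133.8 with consumers paying $31.8 and sellers receiving $18.8 (the $13 wedge).
Burden on consumers: $7.8; on sellers: $5.2. (They sum to $13.)
The less price-elastic side of the market bears the larger share of a per-unit tax.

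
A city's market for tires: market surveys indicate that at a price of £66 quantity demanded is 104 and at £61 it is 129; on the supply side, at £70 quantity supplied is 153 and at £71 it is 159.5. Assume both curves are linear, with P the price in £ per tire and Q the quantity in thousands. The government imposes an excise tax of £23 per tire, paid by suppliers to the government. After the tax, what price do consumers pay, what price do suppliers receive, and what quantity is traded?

Demand slope: (129 − 104)/(61 − 66) = -5, so Qd = 434 − 5P.
Supply slope: (159.5 − 153)/(71 − 70) = 6.5, so Qs = 6.5P − 302.
Without the tax, 434 − 5P = 6.5P − 302 gives 11.5P = 736, so P* = £64 and Q* = 114.
With the tax collected from suppliers, supply shifts: Qs = 6.5(P − 23) − 302.
Solving gives Q = 49 with consumers paying £77 and suppliers receiving £54 (the £23 wedge).
The less price-elastic side of the market bears the larger share of a per-unit tax.

Consumers pay £77; suppliers receive £54; quantity = 49.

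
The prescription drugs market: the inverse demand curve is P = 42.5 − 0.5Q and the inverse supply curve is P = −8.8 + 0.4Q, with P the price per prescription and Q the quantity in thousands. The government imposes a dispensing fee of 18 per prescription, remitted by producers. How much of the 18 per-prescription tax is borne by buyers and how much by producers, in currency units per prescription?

Buyers bear 10 per prescription; producers bear 8 per prescription.

Inverting to Q(P) form: Qd = 85 − 2P; Qs = 2.5P + 22.
Without the tax, 85 − 2P = 2.5P + 22 gives 4.5P = 63, so P* = 14 and Q* = 57.
With the tax collected from producers, supply shifts: Qs = 2.5(P − 18) + 22.
Solving gives Q = 37 with buyers paying 24 and producers receiving 6 (the 18 wedge).
Burden on buyers: 10; on producers: 8. (They sum to 18.)
The less price-elastic side of the market bears the larger share of a per-unit tax.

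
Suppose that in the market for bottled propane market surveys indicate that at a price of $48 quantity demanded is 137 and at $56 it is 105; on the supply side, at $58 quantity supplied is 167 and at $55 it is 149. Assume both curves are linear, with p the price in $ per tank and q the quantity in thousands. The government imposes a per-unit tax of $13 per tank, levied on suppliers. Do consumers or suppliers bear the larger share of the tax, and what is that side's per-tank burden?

Consumers bear the larger share: $7.8 per tank.

Demand slope: (105 − 137)/(56 − 48) = -4, so qd = 329 − 4p.
Supply slope: (149 − 167)/(55 − 58) = 6, so qs = 6p − 181.
Without the tax, 329 − 4p = 6p − 181 gives 10p = 510, so p* = $51 and q* = 125.
With the tax collected from suppliers, supply shifts: qs = 6(p − 13) − 181.
Solving gives q = 93.8 with consumers paying $58.8 and suppliers receiving $45.8 (the $13 wedge).
Per-tank burden: consumers $7.8, suppliers $5.2.
Consumers take the larger share because demand is less price-elastic here (demand slope 4 vs supply slope 6).
The less price-elastic side of the market bears the larger share of a per-unit tax.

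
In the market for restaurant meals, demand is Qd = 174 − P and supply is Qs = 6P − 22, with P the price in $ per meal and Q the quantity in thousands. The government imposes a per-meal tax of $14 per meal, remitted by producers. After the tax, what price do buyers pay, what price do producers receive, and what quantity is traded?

Before the tax: set 174 − P = 6P − 22 → P* = $28, Q* = 146.
With the tax collected from producers, supply shifts: Qs = 6(P − 14) − 22.
Solving gives Q = 134 with buyers paying $40 and producers receiving $26 (the $14 wedge).
The less price-elastic side of the market bears the larger share of a per-unit tax.

Buyers pay $40; producers receive $26; quantity = 134.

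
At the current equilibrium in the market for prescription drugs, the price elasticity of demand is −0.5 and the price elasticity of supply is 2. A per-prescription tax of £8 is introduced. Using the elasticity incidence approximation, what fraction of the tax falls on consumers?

Consumers' share ≈ 0.8.

Incidence ratio: consumers' share ≈ εs / (εs + |εd|) = 2 / (2 + 0.5) = 0.8.
Supply is the more elastic side, so consumers bear the larger share.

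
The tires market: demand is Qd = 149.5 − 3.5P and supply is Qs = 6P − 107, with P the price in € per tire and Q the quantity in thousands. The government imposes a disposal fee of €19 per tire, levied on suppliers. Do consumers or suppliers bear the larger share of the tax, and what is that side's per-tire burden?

Before the tax: set 149.5 − 3.5P = 6P − 107 → P* = €27, Q* = 55.
With the tax collected from suppliers, supply shifts: Qs = 6(P − 19) − 107.
Solving gives Q = 13 with consumers paying €39 and suppliers receiving €20 (the €19 wedge).
Per-tire burden: consumers €12, suppliers €7.
Consumers take the larger share because demand is less price-elastic here (demand slope 3.5 vs supply slope 6).
The less price-elastic side of the market bears the larger share of a per-unit tax.

Consumers bear the larger share: €12 per tire.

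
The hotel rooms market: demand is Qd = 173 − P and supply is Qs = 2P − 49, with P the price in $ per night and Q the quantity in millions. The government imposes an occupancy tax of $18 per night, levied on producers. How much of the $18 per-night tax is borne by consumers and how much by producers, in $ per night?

Consumers bear $12 per night; producers bear $6 per night.

Before the tax: set 173 − P = 2P − 49 → P* = $74, Q* = 99.
With the tax collected from producers, supply shifts: Qs = 2(P − 18) − 49.
Solving gives Q = 87 with consumers paying $86 and producers receiving $68 (the $18 wedge).
Burden on consumers: $12; on producers: $6. (They sum to $18.)
The less price-elastic side of the market bears the larger share of a per-unit tax.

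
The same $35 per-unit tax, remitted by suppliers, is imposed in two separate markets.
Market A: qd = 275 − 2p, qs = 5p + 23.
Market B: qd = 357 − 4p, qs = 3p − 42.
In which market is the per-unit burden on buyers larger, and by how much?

Market A: pre-tax p* = $36, q* = 203; post-tax q = 153; per-unit burden on buyers = $25.
Market B: pre-tax p* = $57, q* = 129; post-tax q = 69; per-unit burden on buyers = $15.
Difference: $25 vs $15 → market A is larger by $10.

Market A, by $10.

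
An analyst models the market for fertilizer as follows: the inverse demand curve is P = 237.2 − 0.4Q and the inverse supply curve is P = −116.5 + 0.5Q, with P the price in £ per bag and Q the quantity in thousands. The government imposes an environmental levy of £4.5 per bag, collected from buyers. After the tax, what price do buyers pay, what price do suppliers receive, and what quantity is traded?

Rewrite in direct form: Qd = 593 − 2.5P and Qs = 2P + 233.
Before the tax: set 593 − 2.5P = 2P + 233 → P* = £80, Q* = 393.
With the tax collected from buyers, demand (in seller-price terms) shifts: Qd = 593 − 2.5(P + 4.5).
Solving gives Q = 388 with buyers paying £82 and suppliers receiving £77.5 (the £4.5 wedge).
The less price-elastic side of the market bears the larger share of a per-unit tax.

Buyers pay £82; suppliers receive £77.5; quantity = 388.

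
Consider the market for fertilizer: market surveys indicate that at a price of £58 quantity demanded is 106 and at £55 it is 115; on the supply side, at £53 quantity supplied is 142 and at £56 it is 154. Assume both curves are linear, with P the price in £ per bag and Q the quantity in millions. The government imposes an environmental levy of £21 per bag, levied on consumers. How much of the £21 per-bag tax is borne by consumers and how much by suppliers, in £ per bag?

Consumers bear £12 per bag; suppliers bear £9 per bag.

Demand slope: (115 − 106)/(55 − 58) = -3, so Qd = 280 − 3P.
Supply slope: (154 − 142)/(56 − 53) = 4, so Qs = 4P − 70.
Before the tax: set 280 − 3P = 4P − 70 → P* = £50, Q* = 130.
With the tax collected from consumers, demand (in seller-price terms) shifts: Qd = 280 − 3(P + 21).
New equilibrium: consumers pay £62, suppliers receive £41, Q = 94. (Wedge: Pb − Ps = 21.)
Burden on consumers: £12; on suppliers: £9. (They sum to £21.)
The less price-elastic side of the market bears the larger share of a per-unit tax.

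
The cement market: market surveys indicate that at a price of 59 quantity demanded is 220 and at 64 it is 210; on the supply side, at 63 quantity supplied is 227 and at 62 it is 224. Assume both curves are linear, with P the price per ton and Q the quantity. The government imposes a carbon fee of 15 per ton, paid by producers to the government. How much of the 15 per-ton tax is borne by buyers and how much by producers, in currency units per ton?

Demand slope: (210 − 220)/(64 − 59) = -2, so Qd = 338 − 2P.
Supply slope: (224 − 227)/(62 − 63) = 3, so Qs = 3P + 38.
Without the tax, 338 − 2P = 3P + 38 gives 5P = 300, so P* = 60 and Q* = 218.
With the tax collected from producers, supply shifts: Qs = 3(P − 15) + 38.
New equilibrium: buyers pay 69, producers receive 54, Q = 200. (Wedge: Pb − Ps = 15.)
Burden on buyers: 9; on producers: 6. (They sum to 15.)
The less price-elastic side of the market bears the larger share of a per-unit tax.

Buyers bear 9 per ton; producers bear 6 per ton.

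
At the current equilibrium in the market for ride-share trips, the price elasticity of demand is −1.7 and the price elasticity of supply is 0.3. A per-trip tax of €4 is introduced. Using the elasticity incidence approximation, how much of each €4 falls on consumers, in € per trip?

Incidence ratio: consumers' share ≈ εs / (εs + |εd|) = 0.3 / (0.3 + 1.7) = 0.15.
So consumers bear ≈ 0.15 × €4 = €0.6; producers bear €3.4.

Consumers bear ≈ €0.6 per trip.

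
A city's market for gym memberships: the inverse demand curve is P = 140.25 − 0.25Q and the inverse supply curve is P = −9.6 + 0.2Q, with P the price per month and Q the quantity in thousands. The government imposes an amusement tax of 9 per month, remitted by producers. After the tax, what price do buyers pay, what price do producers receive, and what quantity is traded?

Buyers pay 62; producers receive 53; quantity = 313.

Rewrite in direct form: Qd = 561 − 4P and Qs = 5P + 48.
Before the tax: set 561 − 4P = 5P + 48 → P* = 57, Q* = 333.
With the tax collected from producers, supply shifts: Qs = 5(P − 9) + 48.
Solving gives Q = 313 with buyers paying 62 and producers receiving 53 (the 9 wedge).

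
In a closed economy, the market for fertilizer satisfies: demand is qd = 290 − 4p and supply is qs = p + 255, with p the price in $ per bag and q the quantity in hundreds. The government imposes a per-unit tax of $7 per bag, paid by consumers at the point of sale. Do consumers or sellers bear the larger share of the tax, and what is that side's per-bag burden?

Sellers bear the larger share: $5.6 per bag.

Without the tax, 290 − 4p = p + 255 gives 5p = 35, so p* = $7 and q* = 262.
With the tax collected from consumers, demand (in seller-price terms) shifts: qd = 290 − 4(p + 7).
Solving gives q = 256.4 with consumers paying $8.4 and sellers receiving $1.4 (the $7 wedge).
Per-bag burden: consumers $1.4, sellers $5.6.
Sellers take the larger share because supply is less price-elastic here (demand slope 4 vs supply slope 1).
The less price-elastic side of the market bears the larger share of a per-unit tax.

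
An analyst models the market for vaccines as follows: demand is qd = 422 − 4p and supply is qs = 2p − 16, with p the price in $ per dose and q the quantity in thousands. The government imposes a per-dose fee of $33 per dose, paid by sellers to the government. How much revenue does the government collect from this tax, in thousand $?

Without the tax, 422 − 4p = 2p − 16 gives 6p = 438, so p* = $73 and q* = 130.
With the tax collected from sellers, supply shifts: qs = 2(p − 33) − 16.
Solving gives q = 86 with buyers paying $84 and sellers receiving $51 (the $33 wedge).
Revenue = t · Q = 33 · 86 = $2838.

Tax revenue = $2838 thousand.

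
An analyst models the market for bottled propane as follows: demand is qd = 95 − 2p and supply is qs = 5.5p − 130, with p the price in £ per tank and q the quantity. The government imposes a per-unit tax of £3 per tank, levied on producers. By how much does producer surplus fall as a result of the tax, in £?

Before the tax: set 95 − 2p = 5.5p − 130 → p* = £30, q* = 35.
With the tax collected from producers, supply shifts: qs = 5.5(p − 3) − 130.
Solving gives q = 30.6 with buyers paying £32.2 and producers receiving £29.2 (the £3 wedge).
ΔPS is the trapezoid between Q = 30.6 and Q = 35 of height £0.8: ½ · (35 + 30.6) · 0.8 = £26.24.

Producer surplus falls by £26.24.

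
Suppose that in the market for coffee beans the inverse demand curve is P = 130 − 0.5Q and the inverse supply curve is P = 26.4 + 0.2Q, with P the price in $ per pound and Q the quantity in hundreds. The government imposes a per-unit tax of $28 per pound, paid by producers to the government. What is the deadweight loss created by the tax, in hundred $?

Inverting to Q(P) form: Qd = 260 − 2P; Qs = 5P − 132.
Before the tax: set 260 − 2P = 5P − 132 → P* = $56, Q* = 148.
With the tax collected from producers, supply shifts: Qs = 5(P − 28) − 132.
New equilibrium: buyers pay $76, producers receive $48, Q = 108. (Wedge: Pb − Ps = 28.)
Quantity falls by |ΔQ| = |148 − 108| = 40.
DWL = ½ · t · |ΔQ| = ½ · 28 · 40 = $560.

Deadweight loss = $560 hundred.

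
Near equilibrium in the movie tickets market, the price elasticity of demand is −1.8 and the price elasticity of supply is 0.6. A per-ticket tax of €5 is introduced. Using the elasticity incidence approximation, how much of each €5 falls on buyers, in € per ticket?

Buyers bear ≈ €1.25 per ticket.

Incidence ratio: buyers' share ≈ εs / (εs + |εd|) = 0.6 / (0.6 + 1.8) = 0.25.
So buyers bear ≈ 0.25 × €5 = €1.25; suppliers bear €3.75.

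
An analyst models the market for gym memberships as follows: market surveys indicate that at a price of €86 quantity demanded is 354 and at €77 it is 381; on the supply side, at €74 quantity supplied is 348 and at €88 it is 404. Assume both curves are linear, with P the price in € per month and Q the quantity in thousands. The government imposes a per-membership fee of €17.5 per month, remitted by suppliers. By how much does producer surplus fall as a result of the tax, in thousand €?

Producer surplus falls by €2677.5 thousand.

Demand slope: (381 − 354)/(77 − 86) = -3, so Qd = 612 − 3P.
Supply slope: (404 − 348)/(88 − 74) = 4, so Qs = 4P + 52.
Without the tax, 612 − 3P = 4P + 52 gives 7P = 560, so P* = €80 and Q* = 372.
With the tax collected from suppliers, supply shifts: Qs = 4(P − 17.5) + 52.
New equilibrium: buyers pay €90, suppliers receive €72.5, Q = 342. (Wedge: Pb − Ps = 17.5.)
ΔPS is the trapezoid between Q = 342 and Q = 372 of height €7.5: ½ · (372 + 342) · 7.5 = €2677.5.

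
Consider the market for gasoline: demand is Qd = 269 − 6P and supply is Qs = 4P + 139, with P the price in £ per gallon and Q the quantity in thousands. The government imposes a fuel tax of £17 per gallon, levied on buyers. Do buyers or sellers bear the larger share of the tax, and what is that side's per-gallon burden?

Sellers bear the larger share: £10.2 per gallon.

Without the tax, 269 − 6P = 4P + 139 gives 10P = 130, so P* = £13 and Q* = 191.
With the tax collected from buyers, demand (in seller-price terms) shifts: Qd = 269 − 6(P + 17).
Solving gives Q = 150.2 with buyers paying £19.8 and sellers receiving £2.8 (the £17 wedge).
Per-gallon burden: buyers £6.8, sellers £10.2.
Sellers take the larger share because supply is less price-elastic here (demand slope 6 vs supply slope 4).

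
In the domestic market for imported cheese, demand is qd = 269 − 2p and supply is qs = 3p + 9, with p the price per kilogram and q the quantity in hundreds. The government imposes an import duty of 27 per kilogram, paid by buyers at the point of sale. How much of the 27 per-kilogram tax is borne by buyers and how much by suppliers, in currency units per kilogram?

Buyers bear 16.2 per kilogram; suppliers bear 10.8 per kilogram.

Before the tax: set 269 − 2p = 3p + 9 → p* = 52, q* = 165.
With the tax collected from buyers, demand (in seller-price terms) shifts: qd = 269 − 2(p + 27).
Solving gives q = 132.6 with buyers paying 68.2 and suppliers receiving 41.2 (the 27 wedge).
Burden on buyers: 16.2; on suppliers: 10.8. (They sum to 27.)
The less price-elastic side of the market bears the larger share of a per-unit tax.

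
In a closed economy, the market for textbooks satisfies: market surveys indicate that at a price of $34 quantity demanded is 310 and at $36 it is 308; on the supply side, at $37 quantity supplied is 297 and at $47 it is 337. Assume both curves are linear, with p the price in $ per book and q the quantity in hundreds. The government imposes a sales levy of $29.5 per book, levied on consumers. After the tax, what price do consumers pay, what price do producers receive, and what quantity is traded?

Consumers pay $62.6; producers receive $33.1; quantity = 281.4.

Demand slope: (308 − 310)/(36 − 34) = -1, so qd = 344 − p.
Supply slope: (337 − 297)/(47 − 37) = 4, so qs = 4p + 149.
Without the tax, 344 − p = 4p + 149 gives 5p = 195, so p* = $39 and q* = 305.
With the tax collected from consumers, demand (in seller-price terms) shifts: qd = 344 − (p + 29.5).
New equilibrium: consumers pay $62.6, producers receive $33.1, q = 281.4. (Wedge: pb − ps = 29.5.)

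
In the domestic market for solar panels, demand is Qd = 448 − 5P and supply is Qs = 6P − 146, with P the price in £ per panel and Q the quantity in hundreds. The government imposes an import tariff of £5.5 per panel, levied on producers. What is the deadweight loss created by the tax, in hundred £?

Deadweight loss = £41.25 hundred.

Without the tax, 448 − 5P = 6P − 146 gives 11P = 594, so P* = £54 and Q* = 178.
With the tax collected from producers, supply shifts: Qs = 6(P − 5.5) − 146.
New equilibrium: buyers pay £57, producers receive £51.5, Q = 163. (Wedge: Pb − Ps = 5.5.)
Quantity falls by |ΔQ| = |178 − 163| = 15.
DWL = ½ · t · |ΔQ| = ½ · 5.5 · 15 = £41.25.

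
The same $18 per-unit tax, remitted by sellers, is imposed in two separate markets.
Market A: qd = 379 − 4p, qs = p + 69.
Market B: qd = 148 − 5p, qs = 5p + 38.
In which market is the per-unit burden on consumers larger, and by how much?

Market B, by $5.4.

Market A: pre-tax p* = $62, q* = 131; post-tax q = 116.6; per-unit burden on consumers = $3.6.
Market B: pre-tax p* = $11, q* = 93; post-tax q = 48; per-unit burden on consumers = $9.
Difference: $3.6 vs $9 → market B is larger by $5.4.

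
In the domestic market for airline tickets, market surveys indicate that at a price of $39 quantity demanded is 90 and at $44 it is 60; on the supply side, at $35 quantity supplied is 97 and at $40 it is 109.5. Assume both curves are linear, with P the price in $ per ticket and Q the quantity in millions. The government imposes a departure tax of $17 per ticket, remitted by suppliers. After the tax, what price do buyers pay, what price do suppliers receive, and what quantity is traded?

Buyers pay $42; suppliers receive $25; quantity = 72.

Demand slope: (60 − 90)/(44 − 39) = -6, so Qd = 324 − 6P.
Supply slope: (109.5 − 97)/(40 − 35) = 2.5, so Qs = 2.5P + 9.5.
Before the tax: set 324 − 6P = 2.5P + 9.5 → P* = $37, Q* = 102.
With the tax collected from suppliers, supply shifts: Qs = 2.5(P − 17) + 9.5.
New equilibrium: buyers pay $42, suppliers receive $25, Q = 72. (Wedge: Pb − Ps = 17.)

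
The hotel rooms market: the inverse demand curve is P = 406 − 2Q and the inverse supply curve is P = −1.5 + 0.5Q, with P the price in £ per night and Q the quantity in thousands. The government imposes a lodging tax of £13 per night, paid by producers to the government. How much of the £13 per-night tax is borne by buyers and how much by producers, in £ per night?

Buyers bear £10.4 per night; producers bear £2.6 per night.

Rewrite in direct form: Qd = 203 − 0.5P and Qs = 2P + 3.
Before the tax: set 203 − 0.5P = 2P + 3 → P* = £80, Q* = 163.
With the tax collected from producers, supply shifts: Qs = 2(P − 13) + 3.
New equilibrium: buyers pay £90.4, producers receive £77.4, Q = 157.8. (Wedge: Pb − Ps = 13.)
Burden on buyers: £10.4; on producers: £2.6. (They sum to £13.)
The less price-elastic side of the market bears the larger share of a per-unit tax.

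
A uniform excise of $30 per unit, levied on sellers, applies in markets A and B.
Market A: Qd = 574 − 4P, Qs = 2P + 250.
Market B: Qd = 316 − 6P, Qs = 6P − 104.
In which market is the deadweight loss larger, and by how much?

Market A: pre-tax P* = $54, Q* = 358; post-tax Q = 318; deadweight loss = $600.
Market B: pre-tax P* = $35, Q* = 106; post-tax Q = 16; deadweight loss = $1350.
Difference: $600 vs $1350 → market B is larger by $750.

Market B, by $750.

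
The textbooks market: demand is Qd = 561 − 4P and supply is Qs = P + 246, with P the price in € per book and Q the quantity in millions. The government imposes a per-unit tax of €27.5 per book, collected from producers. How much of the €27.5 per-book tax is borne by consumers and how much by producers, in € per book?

Consumers bear €5.5 per book; producers bear €22 per book.

Without the tax, 561 − 4P = P + 246 gives 5P = 315, so P* = €63 and Q* = 309.
With the tax collected from producers, supply shifts: Qs = (P − 27.5) + 246.
New equilibrium: consumers pay €68.5, producers receive €41, Q = 287. (Wedge: Pb − Ps = 27.5.)
Burden on consumers: €5.5; on producers: €22. (They sum to €27.5.)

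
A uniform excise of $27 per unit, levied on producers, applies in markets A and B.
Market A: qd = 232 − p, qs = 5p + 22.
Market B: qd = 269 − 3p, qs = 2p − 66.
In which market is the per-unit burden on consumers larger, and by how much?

Market A, by $11.7.

Market A: pre-tax p* = $35, q* = 197; post-tax q = 174.5; per-unit burden on consumers = $22.5.
Market B: pre-tax p* = $67, q* = 68; post-tax q = 35.6; per-unit burden on consumers = $10.8.
Difference: $22.5 vs $10.8 → market A is larger by $11.7.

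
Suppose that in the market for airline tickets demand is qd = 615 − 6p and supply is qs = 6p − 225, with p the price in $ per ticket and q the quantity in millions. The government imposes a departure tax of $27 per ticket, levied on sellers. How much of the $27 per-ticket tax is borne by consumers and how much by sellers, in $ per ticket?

Consumers bear $13.5 per ticket; sellers bear $13.5 per ticket.

Before the tax: set 615 − 6p = 6p − 225 → p* = $70, q* = 195.
With the tax collected from sellers, supply shifts: qs = 6(p − 27) − 225.
New equilibrium: consumers pay $83.5, sellers receive $56.5, q = 114. (Wedge: pb − ps = 27.)
Burden on consumers: $13.5; on sellers: $13.5. (They sum to $27.)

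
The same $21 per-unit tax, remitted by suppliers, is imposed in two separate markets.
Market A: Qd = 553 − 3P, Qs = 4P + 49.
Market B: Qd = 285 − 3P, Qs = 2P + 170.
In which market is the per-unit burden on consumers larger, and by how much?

Market A, by $3.6.

Market A: pre-tax P* = $72, Q* = 337; post-tax Q = 301; per-unit burden on consumers = $12.
Market B: pre-tax P* = $23, Q* = 216; post-tax Q = 190.8; per-unit burden on consumers = $8.4.
Difference: $12 vs $8.4 → market A is larger by $3.6.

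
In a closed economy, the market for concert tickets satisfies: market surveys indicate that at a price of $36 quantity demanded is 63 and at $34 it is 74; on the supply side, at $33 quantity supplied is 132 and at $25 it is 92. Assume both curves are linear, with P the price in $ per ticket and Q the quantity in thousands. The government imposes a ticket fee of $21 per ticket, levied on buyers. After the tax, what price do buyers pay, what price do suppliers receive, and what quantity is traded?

Demand slope: (74 − 63)/(34 − 36) = -5.5, so Qd = 261 − 5.5P.
Supply slope: (92 − 132)/(25 − 33) = 5, so Qs = 5P − 33.
Without the tax, 261 − 5.5P = 5P − 33 gives 10.5P = 294, so P* = $28 and Q* = 107.
With the tax collected from buyers, demand (in seller-price terms) shifts: Qd = 261 − 5.5(P + 21).
Solving gives Q = 52 with buyers paying $38 and suppliers receiving $17 (the $21 wedge).

Buyers pay $38; suppliers receive $17; quantity = 52.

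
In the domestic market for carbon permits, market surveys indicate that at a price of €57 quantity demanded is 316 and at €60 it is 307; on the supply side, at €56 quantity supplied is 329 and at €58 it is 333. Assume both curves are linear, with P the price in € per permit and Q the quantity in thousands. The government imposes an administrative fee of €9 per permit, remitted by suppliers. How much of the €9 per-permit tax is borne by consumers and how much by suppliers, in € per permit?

Consumers bear €3.6 per permit; suppliers bear €5.4 per permit.

Demand slope: (307 − 316)/(60 − 57) = -3, so Qd = 487 − 3P.
Supply slope: (333 − 329)/(58 − 56) = 2, so Qs = 2P + 217.
Before the tax: set 487 − 3P = 2P + 217 → P* = €54, Q* = 325.
With the tax collected from suppliers, supply shifts: Qs = 2(P − 9) + 217.
New equilibrium: consumers pay €57.6, suppliers receive €48.6, Q = 314.2. (Wedge: Pb − Ps = 9.)
Burden on consumers: €3.6; on suppliers: €5.4. (They sum to €9.)
The less price-elastic side of the market bears the larger share of a per-unit tax.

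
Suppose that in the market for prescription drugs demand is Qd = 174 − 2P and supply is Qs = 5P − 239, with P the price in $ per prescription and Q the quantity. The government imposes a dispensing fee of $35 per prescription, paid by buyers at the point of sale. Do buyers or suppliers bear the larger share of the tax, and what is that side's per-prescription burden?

Before the tax: set 174 − 2P = 5P − 239 → P* = $59, Q* = 56.
With the tax collected from buyers, demand (in seller-price terms) shifts: Qd = 174 − 2(P + 35).
Solving gives Q = 6 with buyers paying $84 and suppliers receiving $49 (the $35 wedge).
Per-prescription burden: buyers $25, suppliers $10.
Buyers take the larger share because demand is less price-elastic here (demand slope 2 vs supply slope 5).
The less price-elastic side of the market bears the larger share of a per-unit tax.

Buyers bear the larger share: $25 per prescription.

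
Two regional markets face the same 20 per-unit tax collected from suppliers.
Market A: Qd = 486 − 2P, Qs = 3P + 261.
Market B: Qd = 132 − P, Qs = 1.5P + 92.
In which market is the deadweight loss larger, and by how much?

Market A: pre-tax P* = 45, Q* = 396; post-tax Q = 372; deadweight loss = 240.
Market B: pre-tax P* = 16, Q* = 116; post-tax Q = 104; deadweight loss = 120.
Difference: 240 vs 120 → market A is larger by 120.

Market A, by 120.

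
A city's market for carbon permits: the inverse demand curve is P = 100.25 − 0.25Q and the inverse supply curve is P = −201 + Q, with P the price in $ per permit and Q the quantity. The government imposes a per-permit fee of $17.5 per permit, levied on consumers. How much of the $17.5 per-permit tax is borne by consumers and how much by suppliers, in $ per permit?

Consumers bear $3.5 per permit; suppliers bear $14 per permit.

Inverting to Q(P) form: Qd = 401 − 4P; Qs = P + 201.
Before the tax: set 401 − 4P = P + 201 → P* = $40, Q* = 241.
With the tax collected from consumers, demand (in seller-price terms) shifts: Qd = 401 − 4(P + 17.5).
Solving gives Q = 227 with consumers paying $43.5 and suppliers receiving $26 (the $17.5 wedge).
Burden on consumers: $3.5; on suppliers: $14. (They sum to $17.5.)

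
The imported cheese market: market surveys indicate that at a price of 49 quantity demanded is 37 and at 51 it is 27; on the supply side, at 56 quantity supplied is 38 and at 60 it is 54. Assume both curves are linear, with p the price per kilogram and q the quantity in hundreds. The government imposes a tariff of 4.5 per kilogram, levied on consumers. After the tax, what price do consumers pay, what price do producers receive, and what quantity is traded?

Consumers pay 54; producers receive 49.5; quantity = 12.

Demand slope: (27 − 37)/(51 − 49) = -5, so qd = 282 − 5p.
Supply slope: (54 − 38)/(60 − 56) = 4, so qs = 4p − 186.
Before the tax: set 282 − 5p = 4p − 186 → p* = 52, q* = 22.
With the tax collected from consumers, demand (in seller-price terms) shifts: qd = 282 − 5(p + 4.5).
New equilibrium: consumers pay 54, producers receive 49.5, q = 12. (Wedge: pb − ps = 4.5.)
The less price-elastic side of the market bears the larger share of a per-unit tax.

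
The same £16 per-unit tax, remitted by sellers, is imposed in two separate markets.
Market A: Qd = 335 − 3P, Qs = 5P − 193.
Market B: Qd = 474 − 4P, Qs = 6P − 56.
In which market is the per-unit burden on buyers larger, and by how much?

Market A, by £0.4.

Market A: pre-tax P* = £66, Q* = 137; post-tax Q = 107; per-unit burden on buyers = £10.
Market B: pre-tax P* = £53, Q* = 262; post-tax Q = 223.6; per-unit burden on buyers = £9.6.
Difference: £10 vs £9.6 → market A is larger by £0.4.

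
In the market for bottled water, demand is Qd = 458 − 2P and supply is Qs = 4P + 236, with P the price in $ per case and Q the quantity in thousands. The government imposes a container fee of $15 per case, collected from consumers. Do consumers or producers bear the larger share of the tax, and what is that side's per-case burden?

Before the tax: set 458 − 2P = 4P + 236 → P* = $37, Q* = 384.
With the tax collected from consumers, demand (in seller-price terms) shifts: Qd = 458 − 2(P + 15).
New equilibrium: consumers pay $47, producers receive $32, Q = 364. (Wedge: Pb − Ps = 15.)
Per-case burden: consumers $10, producers $5.
Consumers take the larger share because demand is less price-elastic here (demand slope 2 vs supply slope 4).

Consumers bear the larger share: $10 per case.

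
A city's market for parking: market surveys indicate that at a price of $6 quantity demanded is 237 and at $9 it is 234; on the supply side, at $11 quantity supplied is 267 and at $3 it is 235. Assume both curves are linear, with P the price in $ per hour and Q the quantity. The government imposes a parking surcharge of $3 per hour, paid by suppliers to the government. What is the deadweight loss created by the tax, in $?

Deadweight loss = $3.6.

Demand slope: (234 − 237)/(9 − 6) = -1, so Qd = 243 − P.
Supply slope: (235 − 267)/(3 − 11) = 4, so Qs = 4P + 223.
Before the tax: set 243 − P = 4P + 223 → P* = $4, Q* = 239.
With the tax collected from suppliers, supply shifts: Qs = 4(P − 3) + 223.
New equilibrium: buyers pay $6.4, suppliers receive $3.4, Q = 236.6. (Wedge: Pb − Ps = 3.)
Quantity falls by |ΔQ| = |239 − 236.6| = 2.4.
DWL = ½ · t · |ΔQ| = ½ · 3 · 2.4 = $3.6.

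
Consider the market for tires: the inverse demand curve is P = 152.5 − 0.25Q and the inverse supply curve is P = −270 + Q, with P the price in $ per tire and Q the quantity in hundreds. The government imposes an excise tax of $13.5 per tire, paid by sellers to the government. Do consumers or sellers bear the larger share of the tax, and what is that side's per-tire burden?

Sellers bear the larger share: $10.8 per tire.

Rewrite in direct form: Qd = 610 − 4P and Qs = P + 270.
Before the tax: set 610 − 4P = P + 270 → P* = $68, Q* = 338.
With the tax collected from sellers, supply shifts: Qs = (P − 13.5) + 270.
New equilibrium: consumers pay $70.7, sellers receive $57.2, Q = 327.2. (Wedge: Pb − Ps = 13.5.)
Per-tire burden: consumers $2.7, sellers $10.8.
Sellers take the larger share because supply is less price-elastic here (demand slope 4 vs supply slope 1).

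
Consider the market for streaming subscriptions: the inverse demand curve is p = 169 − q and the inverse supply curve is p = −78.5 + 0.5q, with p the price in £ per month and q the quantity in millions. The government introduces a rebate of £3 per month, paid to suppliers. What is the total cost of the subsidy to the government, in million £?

Rewrite in direct form: qd = 169 − p and qs = 2p + 157.
Before the subsidy: set 169 − p = 2p + 157 → p* = £4, q* = 165.
With a per-unit subsidy paid to suppliers, each receives p + 3 per unit sold, so supply becomes qs = 2(p + 3) + 157.
New equilibrium: consumers pay £2, suppliers receive £5, q = 167. (Wedge: pb − ps = −3.)
Outlay = t · Q = 3 · 167 = £501.

Government outlay = £501 million.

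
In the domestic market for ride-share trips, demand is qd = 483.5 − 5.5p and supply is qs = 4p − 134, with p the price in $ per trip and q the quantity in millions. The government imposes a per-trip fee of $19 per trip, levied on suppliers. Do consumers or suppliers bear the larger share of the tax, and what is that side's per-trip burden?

Without the tax, 483.5 − 5.5p = 4p − 134 gives 9.5p = 617.5, so p* = $65 and q* = 126.
With the tax collected from suppliers, supply shifts: qs = 4(p − 19) − 134.
Solving gives q = 82 with consumers paying $73 and suppliers receiving $54 (the $19 wedge).
Per-trip burden: consumers $8, suppliers $11.
Suppliers take the larger share because supply is less price-elastic here (demand slope 5.5 vs supply slope 4).

Suppliers bear the larger share: $11 per trip.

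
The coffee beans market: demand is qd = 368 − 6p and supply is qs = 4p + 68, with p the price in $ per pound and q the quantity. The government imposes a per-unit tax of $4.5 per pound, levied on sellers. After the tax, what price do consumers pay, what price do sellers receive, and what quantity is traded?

Consumers pay $31.8; sellers receive $27.3; quantity = 177.2.

Without the tax, 368 − 6p = 4p + 68 gives 10p = 300, so p* = $30 and q* = 188.
With the tax collected from sellers, supply shifts: qs = 4(p − 4.5) + 68.
Solving gives q = 177.2 with consumers paying $31.8 and sellers receiving $27.3 (the $4.5 wedge).
The less price-elastic side of the market bears the larger share of a per-unit tax.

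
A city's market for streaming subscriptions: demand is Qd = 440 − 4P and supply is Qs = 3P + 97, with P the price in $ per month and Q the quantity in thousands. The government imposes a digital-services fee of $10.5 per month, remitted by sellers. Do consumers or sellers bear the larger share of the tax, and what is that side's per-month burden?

Sellers bear the larger share: $6 per month.

Before the tax: set 440 − 4P = 3P + 97 → P* = $49, Q* = 244.
With the tax collected from sellers, supply shifts: Qs = 3(P − 10.5) + 97.
Solving gives Q = 226 with consumers paying $53.5 and sellers receiving $43 (the $10.5 wedge).
Per-month burden: consumers $4.5, sellers $6.
Sellers take the larger share because supply is less price-elastic here (demand slope 4 vs supply slope 3).
The less price-elastic side of the market bears the larger share of a per-unit tax.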